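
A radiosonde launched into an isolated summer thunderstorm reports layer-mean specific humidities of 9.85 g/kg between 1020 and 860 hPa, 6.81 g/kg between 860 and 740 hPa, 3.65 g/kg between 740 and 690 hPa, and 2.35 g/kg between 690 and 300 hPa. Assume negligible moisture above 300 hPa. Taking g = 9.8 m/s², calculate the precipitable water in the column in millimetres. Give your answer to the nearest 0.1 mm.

Precipitable water is the column-integrated vapour mass per unit area: PW = (1/g) Σ q̄ Δp, with q in kg/kg and Δp in Pa (1 kg/m² of water = 1 mm).
Layer 1020–860 hPa: Δp = 160 hPa = 16000 Pa, q̄ = 0.00985 kg/kg → 0.00985 × 16000 / 9.8 = 16.08 mm
Layer 860–740 hPa: Δp = 120 hPa = 12000 Pa, q̄ = 0.00681 kg/kg → 0.00681 × 12000 / 9.8 = 8.34 mm
Layer 740–690 hPa: Δp = 50 hPa = 5000 Pa, q̄ = 0.00365 kg/kg → 0.00365 × 5000 / 9.8 = 1.86 mm
Layer 690–300 hPa: Δp = 390 hPa = 39000 Pa, q̄ = 0.00235 kg/kg → 0.00235 × 39000 / 9.8 = 9.35 mm
PW = 16.08 + 8.34 + 1.86 + 9.35 = 35.63 ≈ 35.6 mm.

PW ≈ 35.6 mm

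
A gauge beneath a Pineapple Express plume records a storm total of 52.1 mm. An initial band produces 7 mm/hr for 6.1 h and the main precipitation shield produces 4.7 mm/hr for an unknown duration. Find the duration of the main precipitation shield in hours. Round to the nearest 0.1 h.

Known phases: 7 × 6.1 = 42.7 mm.
Remaining depth = 52.1 − 42.7 = 9.4 mm.
Duration = 9.4 / 4.7 = 2.0 h.

duration ≈ 2.0 h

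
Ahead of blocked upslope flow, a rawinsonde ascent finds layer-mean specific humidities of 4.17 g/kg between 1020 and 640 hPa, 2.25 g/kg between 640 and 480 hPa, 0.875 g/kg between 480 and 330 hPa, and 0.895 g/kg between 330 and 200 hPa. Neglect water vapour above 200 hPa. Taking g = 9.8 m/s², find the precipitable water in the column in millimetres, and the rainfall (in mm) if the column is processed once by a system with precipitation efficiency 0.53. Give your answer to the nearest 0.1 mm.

PW ≈ 22.4 mm; rainfall ≈ 11.9 mm

Precipitable water is the column-integrated vapour mass per unit area: PW = (1/g) Σ q̄ Δp, with q in kg/kg and Δp in Pa (1 kg/m² of water = 1 mm).
Layer 1020–640 hPa: Δp = 380 hPa = 38000 Pa, q̄ = 0.00417 kg/kg → 0.00417 × 38000 / 9.8 = 16.17 mm
Layer 640–480 hPa: Δp = 160 hPa = 16000 Pa, q̄ = 0.00225 kg/kg → 0.00225 × 16000 / 9.8 = 3.67 mm
Layer 480–330 hPa: Δp = 150 hPa = 15000 Pa, q̄ = 0.000875 kg/kg → 0.000875 × 15000 / 9.8 = 1.34 mm
Layer 330–200 hPa: Δp = 130 hPa = 13000 Pa, q̄ = 0.000895 kg/kg → 0.000895 × 13000 / 9.8 = 1.19 mm
PW = 16.17 + 3.67 + 1.34 + 1.19 = 22.37 ≈ 22.4 mm.
Rainfall = ε × PW = 0.53 × 22.4 = 11.9 mm.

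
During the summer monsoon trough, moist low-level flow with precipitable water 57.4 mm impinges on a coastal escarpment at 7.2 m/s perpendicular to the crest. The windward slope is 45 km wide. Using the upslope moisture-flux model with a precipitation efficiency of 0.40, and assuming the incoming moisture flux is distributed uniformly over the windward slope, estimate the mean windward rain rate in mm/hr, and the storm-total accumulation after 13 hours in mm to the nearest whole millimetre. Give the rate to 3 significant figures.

R ≈ 13.2 mm/hr; total ≈ 172 mm

Incoming column moisture flux per unit ridge length: F = V × PW = 7.2 × 57.4 = 413.28 mm·m/s.
Spread over the 45 km slope with efficiency ε = 0.40: R = ε·F/W = 0.40 × 413.28 / 45000 m = 3.674e-03 mm/s.
R = 3.674e-03 × 3600 = 13.2 mm/hr.
Over 13 h: total = 13.2 × 13 = 171.6 ≈ 172 mm.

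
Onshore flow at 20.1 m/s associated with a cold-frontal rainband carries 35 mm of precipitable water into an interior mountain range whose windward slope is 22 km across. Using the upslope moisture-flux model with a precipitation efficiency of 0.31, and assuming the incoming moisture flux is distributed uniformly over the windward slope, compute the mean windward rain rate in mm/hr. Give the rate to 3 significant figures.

R ≈ 35.7 mm/hr

Incoming column moisture flux per unit ridge length: F = V × PW = 20.1 × 35 = 703.5 mm·m/s.
Spread over the 22 km slope with efficiency ε = 0.31: R = ε·F/W = 0.31 × 703.5 / 22000 m = 9.913e-03 mm/s.
R = 9.913e-03 × 3600 = 35.7 mm/hr.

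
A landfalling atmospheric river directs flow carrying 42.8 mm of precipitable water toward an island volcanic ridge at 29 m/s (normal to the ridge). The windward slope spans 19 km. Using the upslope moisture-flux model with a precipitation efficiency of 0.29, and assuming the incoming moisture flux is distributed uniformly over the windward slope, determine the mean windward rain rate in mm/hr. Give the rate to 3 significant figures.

Incoming column moisture flux per unit ridge length: F = V × PW = 29 × 42.8 = 1241.2 mm·m/s.
Spread over the 19 km slope with efficiency ε = 0.29: R = ε·F/W = 0.29 × 1241.2 / 19000 m = 1.894e-02 mm/s.
R = 1.894e-02 × 3600 = 68.2 mm/hr.

R ≈ 68.2 mm/hr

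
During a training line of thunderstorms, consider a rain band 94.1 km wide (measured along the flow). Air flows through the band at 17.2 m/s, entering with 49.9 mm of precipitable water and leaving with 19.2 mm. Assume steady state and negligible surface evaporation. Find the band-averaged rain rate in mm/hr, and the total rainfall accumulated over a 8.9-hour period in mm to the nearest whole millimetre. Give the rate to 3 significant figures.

R ≈ 20.2 mm/hr; total ≈ 180 mm

Column moisture flux per unit crosswind length is F = V × PW.
Inflow: F_in = 17.2 × 49.9 = 858.28 mm·m/s
Outflow: F_out = 17.2 × 19.2 = 330.24 mm·m/s
Steady-state rate R = (F_in − F_out)/L = (858.28 − 330.24) / 94100 m = 5.611e-03 mm/s.
R = 5.611e-03 × 3600 = 20.2 mm/hr.
Over 8.9 h: total = 20.2 × 8.9 = 179.78 ≈ 180 mm.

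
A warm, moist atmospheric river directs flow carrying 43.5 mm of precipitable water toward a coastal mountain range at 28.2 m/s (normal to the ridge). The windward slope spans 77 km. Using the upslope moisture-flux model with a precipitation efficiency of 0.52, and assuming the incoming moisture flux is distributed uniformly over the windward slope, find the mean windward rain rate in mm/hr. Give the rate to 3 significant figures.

Incoming column moisture flux per unit ridge length: F = V × PW = 28.2 × 43.5 = 1226.7 mm·m/s.
Spread over the 77 km slope with efficiency ε = 0.52: R = ε·F/W = 0.52 × 1226.7 / 77000 m = 8.284e-03 mm/s.
R = 8.284e-03 × 3600 = 29.8 mm/hr.

R ≈ 29.8 mm/hr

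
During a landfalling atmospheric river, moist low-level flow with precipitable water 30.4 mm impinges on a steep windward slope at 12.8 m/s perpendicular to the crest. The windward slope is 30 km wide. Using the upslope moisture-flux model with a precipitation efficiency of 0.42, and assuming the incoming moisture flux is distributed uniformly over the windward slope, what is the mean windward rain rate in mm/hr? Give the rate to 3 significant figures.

R ≈ 19.6 mm/hr

Incoming column moisture flux per unit ridge length: F = V × PW = 12.8 × 30.4 = 389.12 mm·m/s.
Spread over the 30 km slope with efficiency ε = 0.42: R = ε·F/W = 0.42 × 389.12 / 30000 m = 5.448e-03 mm/s.
R = 5.448e-03 × 3600 = 19.6 mm/hr.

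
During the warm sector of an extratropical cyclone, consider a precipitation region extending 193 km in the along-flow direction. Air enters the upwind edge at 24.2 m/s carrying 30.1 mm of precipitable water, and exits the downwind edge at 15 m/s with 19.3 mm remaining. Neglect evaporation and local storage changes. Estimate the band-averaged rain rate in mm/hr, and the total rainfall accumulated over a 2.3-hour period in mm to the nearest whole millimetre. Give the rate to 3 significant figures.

Column moisture flux per unit crosswind length is F = V × PW.
Inflow: F_in = 24.2 × 30.1 = 728.42 mm·m/s
Outflow: F_out = 15 × 19.3 = 289.5 mm·m/s
Steady-state rate R = (F_in − F_out)/L = (728.42 − 289.5) / 193000 m = 2.274e-03 mm/s.
R = 2.274e-03 × 3600 = 8.19 mm/hr.
Over 2.3 h: total = 8.19 × 2.3 = 18.837 ≈ 19 mm.

R ≈ 8.19 mm/hr; total ≈ 19 mm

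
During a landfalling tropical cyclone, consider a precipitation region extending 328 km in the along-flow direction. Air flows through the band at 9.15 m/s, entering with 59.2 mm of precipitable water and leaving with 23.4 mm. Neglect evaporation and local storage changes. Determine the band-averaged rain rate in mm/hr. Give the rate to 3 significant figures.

Column moisture flux per unit crosswind length is F = V × PW.
Inflow: F_in = 9.15 × 59.2 = 541.68 mm·m/s
Outflow: F_out = 9.15 × 23.4 = 214.11 mm·m/s
Steady-state rate R = (F_in − F_out)/L = (541.68 − 214.11) / 328000 m = 9.987e-04 mm/s.
R = 9.987e-04 × 3600 = 3.60 mm/hr.

R ≈ 3.60 mm/hr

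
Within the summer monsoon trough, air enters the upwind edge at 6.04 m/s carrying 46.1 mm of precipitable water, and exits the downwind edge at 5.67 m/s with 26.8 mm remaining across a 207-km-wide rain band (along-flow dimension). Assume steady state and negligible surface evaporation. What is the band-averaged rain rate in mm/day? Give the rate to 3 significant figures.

R ≈ 52.8 mm/day

Column moisture flux per unit crosswind length is F = V × PW.
Inflow: F_in = 6.04 × 46.1 = 278.444 mm·m/s
Outflow: F_out = 5.67 × 26.8 = 151.956 mm·m/s
Steady-state rate R = (F_in − F_out)/L = (278.444 − 151.956) / 207000 m = 6.111e-04 mm/s.
R = 6.111e-04 × 3600 × 24 = 52.8 mm/day.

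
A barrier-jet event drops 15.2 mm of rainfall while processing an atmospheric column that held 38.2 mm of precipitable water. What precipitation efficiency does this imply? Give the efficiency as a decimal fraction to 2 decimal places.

ε = rainfall / PW = 15.2 / 38.2 = 0.40.

ε ≈ 0.40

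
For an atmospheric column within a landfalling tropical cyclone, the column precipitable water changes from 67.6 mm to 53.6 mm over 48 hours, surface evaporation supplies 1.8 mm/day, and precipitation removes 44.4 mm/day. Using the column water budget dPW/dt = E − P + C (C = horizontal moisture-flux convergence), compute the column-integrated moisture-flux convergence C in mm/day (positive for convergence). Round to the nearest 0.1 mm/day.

dPW/dt = (53.6 − 67.6) mm / (48/24 day) = -7.000 mm/day.
C = dPW/dt − E + P = (-7.000) − 1.8 + 44.4 = 35.6 mm/day.

C ≈ 35.6 mm/day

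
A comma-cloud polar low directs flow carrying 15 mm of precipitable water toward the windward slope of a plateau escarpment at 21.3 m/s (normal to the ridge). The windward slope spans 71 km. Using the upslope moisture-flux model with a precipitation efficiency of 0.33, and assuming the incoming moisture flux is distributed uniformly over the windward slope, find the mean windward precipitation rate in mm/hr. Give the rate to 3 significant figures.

R ≈ 5.35 mm/hr

Incoming column moisture flux per unit ridge length: F = V × PW = 21.3 × 15 = 319.5 mm·m/s.
Spread over the 71 km slope with efficiency ε = 0.33: R = ε·F/W = 0.33 × 319.5 / 71000 m = 1.485e-03 mm/s.
R = 1.485e-03 × 3600 = 5.35 mm/hr.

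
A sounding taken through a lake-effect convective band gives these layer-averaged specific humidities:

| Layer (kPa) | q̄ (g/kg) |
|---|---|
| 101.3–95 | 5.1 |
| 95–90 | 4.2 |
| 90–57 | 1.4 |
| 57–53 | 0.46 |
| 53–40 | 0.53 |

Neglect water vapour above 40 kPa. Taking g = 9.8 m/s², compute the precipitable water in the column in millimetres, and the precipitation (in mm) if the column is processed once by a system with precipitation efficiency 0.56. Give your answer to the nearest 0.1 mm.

PW ≈ 11.0 mm; precipitation ≈ 6.2 mm

Precipitable water is the column-integrated vapour mass per unit area: PW = (1/g) Σ q̄ Δp, with q in kg/kg and Δp in Pa (1 kg/m² of water = 1 mm).
Layer 101.3–95 kPa: Δp = 63 hPa = 6300 Pa, q̄ = 0.0051 kg/kg → 0.0051 × 6300 / 9.8 = 3.28 mm
Layer 95–90 kPa: Δp = 50 hPa = 5000 Pa, q̄ = 0.0042 kg/kg → 0.0042 × 5000 / 9.8 = 2.14 mm
Layer 90–57 kPa: Δp = 330 hPa = 33000 Pa, q̄ = 0.0014 kg/kg → 0.0014 × 33000 / 9.8 = 4.71 mm
Layer 57–53 kPa: Δp = 40 hPa = 4000 Pa, q̄ = 0.00046 kg/kg → 0.00046 × 4000 / 9.8 = 0.19 mm
Layer 53–40 kPa: Δp = 130 hPa = 13000 Pa, q̄ = 0.00053 kg/kg → 0.00053 × 13000 / 9.8 = 0.70 mm
PW = 3.28 + 2.14 + 4.71 + 0.19 + 0.70 = 11.02 ≈ 11.0 mm.
Precipitation = ε × PW = 0.56 × 11.0 = 6.2 mm.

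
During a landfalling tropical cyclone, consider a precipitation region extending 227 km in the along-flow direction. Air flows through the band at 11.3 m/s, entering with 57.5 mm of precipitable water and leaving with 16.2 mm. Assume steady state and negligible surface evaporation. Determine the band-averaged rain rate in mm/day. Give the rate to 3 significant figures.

Column moisture flux per unit crosswind length is F = V × PW.
Inflow: F_in = 11.3 × 57.5 = 649.75 mm·m/s
Outflow: F_out = 11.3 × 16.2 = 183.06 mm·m/s
Steady-state rate R = (F_in − F_out)/L = (649.75 − 183.06) / 227000 m = 2.056e-03 mm/s.
R = 2.056e-03 × 3600 × 24 = 178 mm/day.

R ≈ 178 mm/day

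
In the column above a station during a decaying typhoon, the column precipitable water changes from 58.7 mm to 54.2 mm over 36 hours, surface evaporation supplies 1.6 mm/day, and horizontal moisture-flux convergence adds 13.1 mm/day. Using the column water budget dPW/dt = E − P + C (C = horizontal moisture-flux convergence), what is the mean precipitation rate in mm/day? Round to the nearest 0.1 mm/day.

dPW/dt = (54.2 − 58.7) mm / (36/24 day) = -3.000 mm/day.
P = E + C − dPW/dt = 1.6 + (13.1) − (-3.000) = 17.7 mm/day.

P ≈ 17.7 mm/day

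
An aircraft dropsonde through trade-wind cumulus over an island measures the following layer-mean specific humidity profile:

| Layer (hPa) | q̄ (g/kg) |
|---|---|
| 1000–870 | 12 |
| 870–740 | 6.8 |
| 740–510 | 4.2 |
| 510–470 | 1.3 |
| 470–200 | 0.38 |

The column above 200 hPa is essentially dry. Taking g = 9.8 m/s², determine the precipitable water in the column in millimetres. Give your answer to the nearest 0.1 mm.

PW ≈ 36.4 mm

Precipitable water is the column-integrated vapour mass per unit area: PW = (1/g) Σ q̄ Δp, with q in kg/kg and Δp in Pa (1 kg/m² of water = 1 mm).
Layer 1000–870 hPa: Δp = 130 hPa = 13000 Pa, q̄ = 0.012 kg/kg → 0.012 × 13000 / 9.8 = 15.92 mm
Layer 870–740 hPa: Δp = 130 hPa = 13000 Pa, q̄ = 0.0068 kg/kg → 0.0068 × 13000 / 9.8 = 9.02 mm
Layer 740–510 hPa: Δp = 230 hPa = 23000 Pa, q̄ = 0.0042 kg/kg → 0.0042 × 23000 / 9.8 = 9.86 mm
Layer 510–470 hPa: Δp = 40 hPa = 4000 Pa, q̄ = 0.0013 kg/kg → 0.0013 × 4000 / 9.8 = 0.53 mm
Layer 470–200 hPa: Δp = 270 hPa = 27000 Pa, q̄ = 0.00038 kg/kg → 0.00038 × 27000 / 9.8 = 1.05 mm
PW = 15.92 + 9.02 + 9.86 + 0.53 + 1.05 = 36.38 ≈ 36.4 mm.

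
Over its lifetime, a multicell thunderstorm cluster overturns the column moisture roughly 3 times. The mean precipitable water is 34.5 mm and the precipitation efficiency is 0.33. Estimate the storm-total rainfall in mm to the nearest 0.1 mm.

Each cycle deposits ε × PW = 0.33 × 34.5 = 11.385 mm.
Over 3 cycles: 3 × 11.385 = 34.2 mm.

rainfall ≈ 34.2 mm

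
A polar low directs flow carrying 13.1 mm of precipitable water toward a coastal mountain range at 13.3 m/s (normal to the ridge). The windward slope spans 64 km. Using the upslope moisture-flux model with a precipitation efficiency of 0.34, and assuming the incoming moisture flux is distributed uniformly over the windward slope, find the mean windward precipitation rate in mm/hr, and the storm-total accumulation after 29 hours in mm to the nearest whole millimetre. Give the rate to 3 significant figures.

R ≈ 3.33 mm/hr; total ≈ 97 mm

Incoming column moisture flux per unit ridge length: F = V × PW = 13.3 × 13.1 = 174.23 mm·m/s.
Spread over the 64 km slope with efficiency ε = 0.34: R = ε·F/W = 0.34 × 174.23 / 64000 m = 9.256e-04 mm/s.
R = 9.256e-04 × 3600 = 3.33 mm/hr.
Over 29 h: total = 3.33 × 29 = 96.57 ≈ 97 mm.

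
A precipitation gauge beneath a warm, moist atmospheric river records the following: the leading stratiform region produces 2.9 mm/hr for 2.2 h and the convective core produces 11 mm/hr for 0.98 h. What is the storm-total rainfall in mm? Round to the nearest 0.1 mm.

total ≈ 17.2 mm

Total = Σ Rᵢ Δtᵢ = 2.9 × 2.2 + 11 × 0.98
      = 6.38 + 10.78 = 17.2 mm.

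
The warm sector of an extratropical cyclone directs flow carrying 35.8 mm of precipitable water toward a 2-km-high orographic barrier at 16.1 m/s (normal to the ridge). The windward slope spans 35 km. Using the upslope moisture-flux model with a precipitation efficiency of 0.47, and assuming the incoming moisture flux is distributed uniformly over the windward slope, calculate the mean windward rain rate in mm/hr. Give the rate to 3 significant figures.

R ≈ 27.9 mm/hr

Incoming column moisture flux per unit ridge length: F = V × PW = 16.1 × 35.8 = 576.38 mm·m/s.
Spread over the 35 km slope with efficiency ε = 0.47: R = ε·F/W = 0.47 × 576.38 / 35000 m = 7.740e-03 mm/s.
R = 7.740e-03 × 3600 = 27.9 mm/hr.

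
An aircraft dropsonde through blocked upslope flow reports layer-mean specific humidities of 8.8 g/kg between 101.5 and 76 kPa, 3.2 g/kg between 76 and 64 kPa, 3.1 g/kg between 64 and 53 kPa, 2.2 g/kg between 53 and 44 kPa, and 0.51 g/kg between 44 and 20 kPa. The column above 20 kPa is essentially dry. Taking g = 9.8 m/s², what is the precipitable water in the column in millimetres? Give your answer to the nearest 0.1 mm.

Precipitable water is the column-integrated vapour mass per unit area: PW = (1/g) Σ q̄ Δp, with q in kg/kg and Δp in Pa (1 kg/m² of water = 1 mm).
Layer 101.5–76 kPa: Δp = 255 hPa = 25500 Pa, q̄ = 0.0088 kg/kg → 0.0088 × 25500 / 9.8 = 22.90 mm
Layer 76–64 kPa: Δp = 120 hPa = 12000 Pa, q̄ = 0.0032 kg/kg → 0.0032 × 12000 / 9.8 = 3.92 mm
Layer 64–53 kPa: Δp = 110 hPa = 11000 Pa, q̄ = 0.0031 kg/kg → 0.0031 × 11000 / 9.8 = 3.48 mm
Layer 53–44 kPa: Δp = 90 hPa = 9000 Pa, q̄ = 0.0022 kg/kg → 0.0022 × 9000 / 9.8 = 2.02 mm
Layer 44–20 kPa: Δp = 240 hPa = 24000 Pa, q̄ = 0.00051 kg/kg → 0.00051 × 24000 / 9.8 = 1.25 mm
PW = 22.90 + 3.92 + 3.48 + 2.02 + 1.25 = 33.57 ≈ 33.6 mm.

PW ≈ 33.6 mm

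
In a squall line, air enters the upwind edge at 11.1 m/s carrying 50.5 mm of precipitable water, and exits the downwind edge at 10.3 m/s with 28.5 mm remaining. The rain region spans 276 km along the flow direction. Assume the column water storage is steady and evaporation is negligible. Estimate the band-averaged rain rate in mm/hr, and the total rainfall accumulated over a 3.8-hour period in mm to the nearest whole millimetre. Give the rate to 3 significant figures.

Column moisture flux per unit crosswind length is F = V × PW.
Inflow: F_in = 11.1 × 50.5 = 560.55 mm·m/s
Outflow: F_out = 10.3 × 28.5 = 293.55 mm·m/s
Steady-state rate R = (F_in − F_out)/L = (560.55 − 293.55) / 276000 m = 9.674e-04 mm/s.
R = 9.674e-04 × 3600 = 3.48 mm/hr.
Over 3.8 h: total = 3.48 × 3.8 = 13.224 ≈ 13 mm.

R ≈ 3.48 mm/hr; total ≈ 13 mm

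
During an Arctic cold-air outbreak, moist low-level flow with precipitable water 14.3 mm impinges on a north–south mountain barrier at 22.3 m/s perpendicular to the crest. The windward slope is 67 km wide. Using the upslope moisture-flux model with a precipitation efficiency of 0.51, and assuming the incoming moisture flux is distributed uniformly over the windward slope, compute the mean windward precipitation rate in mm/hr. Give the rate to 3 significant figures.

R ≈ 8.74 mm/hr

Incoming column moisture flux per unit ridge length: F = V × PW = 22.3 × 14.3 = 318.89 mm·m/s.
Spread over the 67 km slope with efficiency ε = 0.51: R = ε·F/W = 0.51 × 318.89 / 67000 m = 2.427e-03 mm/s.
R = 2.427e-03 × 3600 = 8.74 mm/hr.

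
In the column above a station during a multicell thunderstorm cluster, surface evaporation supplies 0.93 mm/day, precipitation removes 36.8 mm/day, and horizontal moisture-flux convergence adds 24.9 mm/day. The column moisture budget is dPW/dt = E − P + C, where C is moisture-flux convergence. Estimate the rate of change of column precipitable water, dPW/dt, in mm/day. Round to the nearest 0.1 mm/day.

dPW/dt = E − P + C = 0.93 − 36.8 + (24.9) = -11.0 mm/day.

dPW/dt ≈ -11.0 mm/day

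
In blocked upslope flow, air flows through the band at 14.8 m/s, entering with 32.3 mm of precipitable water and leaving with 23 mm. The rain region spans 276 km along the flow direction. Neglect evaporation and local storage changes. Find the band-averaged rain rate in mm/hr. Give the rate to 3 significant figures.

Column moisture flux per unit crosswind length is F = V × PW.
Inflow: F_in = 14.8 × 32.3 = 478.04 mm·m/s
Outflow: F_out = 14.8 × 23 = 340.4 mm·m/s
Steady-state rate R = (F_in − F_out)/L = (478.04 − 340.4) / 276000 m = 4.987e-04 mm/s.
R = 4.987e-04 × 3600 = 1.80 mm/hr.

R ≈ 1.80 mm/hr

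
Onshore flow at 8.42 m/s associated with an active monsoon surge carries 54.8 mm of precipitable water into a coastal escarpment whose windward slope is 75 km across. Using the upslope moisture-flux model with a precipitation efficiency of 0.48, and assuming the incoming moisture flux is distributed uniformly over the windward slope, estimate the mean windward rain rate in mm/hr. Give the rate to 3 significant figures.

R ≈ 10.6 mm/hr

Incoming column moisture flux per unit ridge length: F = V × PW = 8.42 × 54.8 = 461.416 mm·m/s.
Spread over the 75 km slope with efficiency ε = 0.48: R = ε·F/W = 0.48 × 461.416 / 75000 m = 2.953e-03 mm/s.
R = 2.953e-03 × 3600 = 10.6 mm/hr.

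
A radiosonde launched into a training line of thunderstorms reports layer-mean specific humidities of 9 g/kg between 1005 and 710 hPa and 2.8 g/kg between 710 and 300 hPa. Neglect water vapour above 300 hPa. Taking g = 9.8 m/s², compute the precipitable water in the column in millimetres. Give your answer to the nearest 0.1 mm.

Precipitable water is the column-integrated vapour mass per unit area: PW = (1/g) Σ q̄ Δp, with q in kg/kg and Δp in Pa (1 kg/m² of water = 1 mm).
Layer 1005–710 hPa: Δp = 295 hPa = 29500 Pa, q̄ = 0.009 kg/kg → 0.009 × 29500 / 9.8 = 27.09 mm
Layer 710–300 hPa: Δp = 410 hPa = 41000 Pa, q̄ = 0.0028 kg/kg → 0.0028 × 41000 / 9.8 = 11.71 mm
PW = 27.09 + 11.71 = 38.80 ≈ 38.8 mm.

PW ≈ 38.8 mm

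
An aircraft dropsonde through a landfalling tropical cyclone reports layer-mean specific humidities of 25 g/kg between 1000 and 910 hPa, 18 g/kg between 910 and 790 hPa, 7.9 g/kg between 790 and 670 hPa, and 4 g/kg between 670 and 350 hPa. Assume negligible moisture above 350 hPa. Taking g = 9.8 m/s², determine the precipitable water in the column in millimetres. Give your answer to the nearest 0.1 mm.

Precipitable water is the column-integrated vapour mass per unit area: PW = (1/g) Σ q̄ Δp, with q in kg/kg and Δp in Pa (1 kg/m² of water = 1 mm).
Layer 1000–910 hPa: Δp = 90 hPa = 9000 Pa, q̄ = 0.025 kg/kg → 0.025 × 9000 / 9.8 = 22.96 mm
Layer 910–790 hPa: Δp = 120 hPa = 12000 Pa, q̄ = 0.018 kg/kg → 0.018 × 12000 / 9.8 = 22.04 mm
Layer 790–670 hPa: Δp = 120 hPa = 12000 Pa, q̄ = 0.0079 kg/kg → 0.0079 × 12000 / 9.8 = 9.67 mm
Layer 670–350 hPa: Δp = 320 hPa = 32000 Pa, q̄ = 0.004 kg/kg → 0.004 × 32000 / 9.8 = 13.06 mm
PW = 22.96 + 22.04 + 9.67 + 13.06 = 67.73 ≈ 67.7 mm.

PW ≈ 67.7 mm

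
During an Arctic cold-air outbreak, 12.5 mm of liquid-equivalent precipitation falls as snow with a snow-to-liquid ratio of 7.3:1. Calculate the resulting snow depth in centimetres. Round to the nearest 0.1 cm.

Snow depth = liquid × ratio = 12.5 mm × 7.3 = 91.25 mm = 9.1 cm.

snow depth ≈ 9.1 cm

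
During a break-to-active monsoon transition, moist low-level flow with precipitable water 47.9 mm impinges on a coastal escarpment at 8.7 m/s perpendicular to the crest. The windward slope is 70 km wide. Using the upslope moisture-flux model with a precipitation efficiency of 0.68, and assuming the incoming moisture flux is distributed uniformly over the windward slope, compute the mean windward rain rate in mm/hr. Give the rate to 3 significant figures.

R ≈ 14.6 mm/hr

Incoming column moisture flux per unit ridge length: F = V × PW = 8.7 × 47.9 = 416.73 mm·m/s.
Spread over the 70 km slope with efficiency ε = 0.68: R = ε·F/W = 0.68 × 416.73 / 70000 m = 4.048e-03 mm/s.
R = 4.048e-03 × 3600 = 14.6 mm/hr.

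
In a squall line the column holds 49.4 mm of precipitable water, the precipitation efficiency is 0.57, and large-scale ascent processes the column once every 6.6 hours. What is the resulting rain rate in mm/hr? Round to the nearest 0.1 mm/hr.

Each overturning extracts ε × PW = 0.57 × 49.4 = 28.158 mm.
Rate = ε·PW / τ = 28.158 / 6.6 h = 4.3 mm/hr.

R ≈ 4.3 mm/hr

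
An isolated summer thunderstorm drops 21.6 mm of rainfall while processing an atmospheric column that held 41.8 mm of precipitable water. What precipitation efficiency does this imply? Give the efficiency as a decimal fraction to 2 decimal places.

ε ≈ 0.52

ε = rainfall / PW = 21.6 / 41.8 = 0.52.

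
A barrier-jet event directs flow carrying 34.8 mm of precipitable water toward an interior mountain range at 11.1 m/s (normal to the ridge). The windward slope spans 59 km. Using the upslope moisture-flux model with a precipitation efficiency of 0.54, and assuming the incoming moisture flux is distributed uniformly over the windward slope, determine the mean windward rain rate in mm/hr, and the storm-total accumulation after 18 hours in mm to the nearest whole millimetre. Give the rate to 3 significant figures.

Incoming column moisture flux per unit ridge length: F = V × PW = 11.1 × 34.8 = 386.28 mm·m/s.
Spread over the 59 km slope with efficiency ε = 0.54: R = ε·F/W = 0.54 × 386.28 / 59000 m = 3.535e-03 mm/s.
R = 3.535e-03 × 3600 = 12.7 mm/hr.
Over 18 h: total = 12.7 × 18 = 228.6 ≈ 229 mm.

R ≈ 12.7 mm/hr; total ≈ 229 mm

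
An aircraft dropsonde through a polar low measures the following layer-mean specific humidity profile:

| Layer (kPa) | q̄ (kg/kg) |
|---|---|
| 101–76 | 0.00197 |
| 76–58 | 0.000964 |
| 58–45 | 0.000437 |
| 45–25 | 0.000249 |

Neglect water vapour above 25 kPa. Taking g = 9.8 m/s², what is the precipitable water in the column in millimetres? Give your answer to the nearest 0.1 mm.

Precipitable water is the column-integrated vapour mass per unit area: PW = (1/g) Σ q̄ Δp, with q in kg/kg and Δp in Pa (1 kg/m² of water = 1 mm).
Layer 101–76 kPa: Δp = 250 hPa = 25000 Pa, q̄ = 0.00197 kg/kg → 0.00197 × 25000 / 9.8 = 5.03 mm
Layer 76–58 kPa: Δp = 180 hPa = 18000 Pa, q̄ = 0.000964 kg/kg → 0.000964 × 18000 / 9.8 = 1.77 mm
Layer 58–45 kPa: Δp = 130 hPa = 13000 Pa, q̄ = 0.000437 kg/kg → 0.000437 × 13000 / 9.8 = 0.58 mm
Layer 45–25 kPa: Δp = 200 hPa = 20000 Pa, q̄ = 0.000249 kg/kg → 0.000249 × 20000 / 9.8 = 0.51 mm
PW = 5.03 + 1.77 + 0.58 + 0.51 = 7.89 ≈ 7.9 mm.

PW ≈ 7.9 mm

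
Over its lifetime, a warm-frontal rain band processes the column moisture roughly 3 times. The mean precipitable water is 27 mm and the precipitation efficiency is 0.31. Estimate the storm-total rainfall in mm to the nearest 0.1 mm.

Each cycle deposits ε × PW = 0.31 × 27 = 8.37 mm.
Over 3 cycles: 3 × 8.37 = 25.1 mm.

rainfall ≈ 25.1 mm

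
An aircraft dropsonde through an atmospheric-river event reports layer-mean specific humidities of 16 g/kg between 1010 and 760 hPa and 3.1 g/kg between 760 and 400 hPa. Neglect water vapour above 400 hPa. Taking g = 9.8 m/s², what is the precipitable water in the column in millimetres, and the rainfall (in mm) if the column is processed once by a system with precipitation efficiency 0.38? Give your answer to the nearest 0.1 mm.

PW ≈ 52.2 mm; rainfall ≈ 19.8 mm

Precipitable water is the column-integrated vapour mass per unit area: PW = (1/g) Σ q̄ Δp, with q in kg/kg and Δp in Pa (1 kg/m² of water = 1 mm).
Layer 1010–760 hPa: Δp = 250 hPa = 25000 Pa, q̄ = 0.016 kg/kg → 0.016 × 25000 / 9.8 = 40.82 mm
Layer 760–400 hPa: Δp = 360 hPa = 36000 Pa, q̄ = 0.0031 kg/kg → 0.0031 × 36000 / 9.8 = 11.39 mm
PW = 40.82 + 11.39 = 52.21 ≈ 52.2 mm.
Rainfall = ε × PW = 0.38 × 52.2 = 19.8 mm.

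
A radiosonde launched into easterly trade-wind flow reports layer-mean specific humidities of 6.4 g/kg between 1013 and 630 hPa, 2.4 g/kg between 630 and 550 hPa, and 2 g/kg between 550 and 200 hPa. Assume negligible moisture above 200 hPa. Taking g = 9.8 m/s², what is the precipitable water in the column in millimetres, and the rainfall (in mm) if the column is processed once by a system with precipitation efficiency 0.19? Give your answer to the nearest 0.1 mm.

Precipitable water is the column-integrated vapour mass per unit area: PW = (1/g) Σ q̄ Δp, with q in kg/kg and Δp in Pa (1 kg/m² of water = 1 mm).
Layer 1013–630 hPa: Δp = 383 hPa = 38300 Pa, q̄ = 0.0064 kg/kg → 0.0064 × 38300 / 9.8 = 25.01 mm
Layer 630–550 hPa: Δp = 80 hPa = 8000 Pa, q̄ = 0.0024 kg/kg → 0.0024 × 8000 / 9.8 = 1.96 mm
Layer 550–200 hPa: Δp = 350 hPa = 35000 Pa, q̄ = 0.002 kg/kg → 0.002 × 35000 / 9.8 = 7.14 mm
PW = 25.01 + 1.96 + 7.14 = 34.11 ≈ 34.1 mm.
Rainfall = ε × PW = 0.19 × 34.1 = 6.5 mm.

PW ≈ 34.1 mm; rainfall ≈ 6.5 mm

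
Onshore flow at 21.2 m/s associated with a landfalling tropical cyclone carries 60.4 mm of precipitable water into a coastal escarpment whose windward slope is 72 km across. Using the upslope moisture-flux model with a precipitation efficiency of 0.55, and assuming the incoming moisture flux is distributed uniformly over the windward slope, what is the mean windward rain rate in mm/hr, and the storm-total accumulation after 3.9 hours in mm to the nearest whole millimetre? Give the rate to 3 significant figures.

Incoming column moisture flux per unit ridge length: F = V × PW = 21.2 × 60.4 = 1280.48 mm·m/s.
Spread over the 72 km slope with efficiency ε = 0.55: R = ε·F/W = 0.55 × 1280.48 / 72000 m = 9.781e-03 mm/s.
R = 9.781e-03 × 3600 = 35.2 mm/hr.
Over 3.9 h: total = 35.2 × 3.9 = 137.28 ≈ 137 mm.

R ≈ 35.2 mm/hr; total ≈ 137 mm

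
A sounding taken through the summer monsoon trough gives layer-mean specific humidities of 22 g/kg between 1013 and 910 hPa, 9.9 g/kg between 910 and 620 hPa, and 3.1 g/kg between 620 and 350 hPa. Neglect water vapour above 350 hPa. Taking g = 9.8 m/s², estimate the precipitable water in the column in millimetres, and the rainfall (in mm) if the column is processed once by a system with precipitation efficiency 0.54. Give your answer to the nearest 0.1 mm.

PW ≈ 61.0 mm; rainfall ≈ 32.9 mm

Precipitable water is the column-integrated vapour mass per unit area: PW = (1/g) Σ q̄ Δp, with q in kg/kg and Δp in Pa (1 kg/m² of water = 1 mm).
Layer 1013–910 hPa: Δp = 103 hPa = 10300 Pa, q̄ = 0.022 kg/kg → 0.022 × 10300 / 9.8 = 23.12 mm
Layer 910–620 hPa: Δp = 290 hPa = 29000 Pa, q̄ = 0.0099 kg/kg → 0.0099 × 29000 / 9.8 = 29.30 mm
Layer 620–350 hPa: Δp = 270 hPa = 27000 Pa, q̄ = 0.0031 kg/kg → 0.0031 × 27000 / 9.8 = 8.54 mm
PW = 23.12 + 29.30 + 8.54 = 60.96 ≈ 61.0 mm.
Rainfall = ε × PW = 0.54 × 61.0 = 32.9 mm.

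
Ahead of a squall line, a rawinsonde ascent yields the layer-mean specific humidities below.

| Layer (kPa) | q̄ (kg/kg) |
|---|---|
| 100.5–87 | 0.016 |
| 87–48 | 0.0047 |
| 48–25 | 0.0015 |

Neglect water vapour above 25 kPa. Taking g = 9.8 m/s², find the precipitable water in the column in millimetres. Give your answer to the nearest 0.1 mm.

Precipitable water is the column-integrated vapour mass per unit area: PW = (1/g) Σ q̄ Δp, with q in kg/kg and Δp in Pa (1 kg/m² of water = 1 mm).
Layer 100.5–87 kPa: Δp = 135 hPa = 13500 Pa, q̄ = 0.016 kg/kg → 0.016 × 13500 / 9.8 = 22.04 mm
Layer 87–48 kPa: Δp = 390 hPa = 39000 Pa, q̄ = 0.0047 kg/kg → 0.0047 × 39000 / 9.8 = 18.70 mm
Layer 48–25 kPa: Δp = 230 hPa = 23000 Pa, q̄ = 0.0015 kg/kg → 0.0015 × 23000 / 9.8 = 3.52 mm
PW = 22.04 + 18.70 + 3.52 = 44.26 ≈ 44.3 mm.

PW ≈ 44.3 mm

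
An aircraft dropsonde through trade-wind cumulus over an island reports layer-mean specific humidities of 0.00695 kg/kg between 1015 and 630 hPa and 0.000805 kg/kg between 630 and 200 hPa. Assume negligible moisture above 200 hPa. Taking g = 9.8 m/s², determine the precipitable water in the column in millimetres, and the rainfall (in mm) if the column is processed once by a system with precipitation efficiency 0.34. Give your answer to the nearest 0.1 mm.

Precipitable water is the column-integrated vapour mass per unit area: PW = (1/g) Σ q̄ Δp, with q in kg/kg and Δp in Pa (1 kg/m² of water = 1 mm).
Layer 1015–630 hPa: Δp = 385 hPa = 38500 Pa, q̄ = 0.00695 kg/kg → 0.00695 × 38500 / 9.8 = 27.30 mm
Layer 630–200 hPa: Δp = 430 hPa = 43000 Pa, q̄ = 0.000805 kg/kg → 0.000805 × 43000 / 9.8 = 3.53 mm
PW = 27.30 + 3.53 = 30.83 ≈ 30.8 mm.
Rainfall = ε × PW = 0.34 × 30.8 = 10.5 mm.

PW ≈ 30.8 mm; rainfall ≈ 10.5 mm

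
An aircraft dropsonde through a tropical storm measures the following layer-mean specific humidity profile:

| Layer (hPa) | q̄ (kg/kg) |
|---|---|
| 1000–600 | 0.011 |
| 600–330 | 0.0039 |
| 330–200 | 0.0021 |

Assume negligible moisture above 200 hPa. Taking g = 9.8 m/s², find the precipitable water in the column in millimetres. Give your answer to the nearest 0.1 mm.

Precipitable water is the column-integrated vapour mass per unit area: PW = (1/g) Σ q̄ Δp, with q in kg/kg and Δp in Pa (1 kg/m² of water = 1 mm).
Layer 1000–600 hPa: Δp = 400 hPa = 40000 Pa, q̄ = 0.011 kg/kg → 0.011 × 40000 / 9.8 = 44.90 mm
Layer 600–330 hPa: Δp = 270 hPa = 27000 Pa, q̄ = 0.0039 kg/kg → 0.0039 × 27000 / 9.8 = 10.74 mm
Layer 330–200 hPa: Δp = 130 hPa = 13000 Pa, q̄ = 0.0021 kg/kg → 0.0021 × 13000 / 9.8 = 2.79 mm
PW = 44.90 + 10.74 + 2.79 = 58.43 ≈ 58.4 mm.

PW ≈ 58.4 mm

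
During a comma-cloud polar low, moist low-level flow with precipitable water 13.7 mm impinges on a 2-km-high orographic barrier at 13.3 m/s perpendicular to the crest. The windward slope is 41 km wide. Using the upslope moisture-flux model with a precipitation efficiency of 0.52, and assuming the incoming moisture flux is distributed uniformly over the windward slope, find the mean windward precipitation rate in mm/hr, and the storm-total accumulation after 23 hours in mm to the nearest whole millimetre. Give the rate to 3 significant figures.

Incoming column moisture flux per unit ridge length: F = V × PW = 13.3 × 13.7 = 182.21 mm·m/s.
Spread over the 41 km slope with efficiency ε = 0.52: R = ε·F/W = 0.52 × 182.21 / 41000 m = 2.311e-03 mm/s.
R = 2.311e-03 × 3600 = 8.32 mm/hr.
Over 23 h: total = 8.32 × 23 = 191.36 ≈ 191 mm.

R ≈ 8.32 mm/hr; total ≈ 191 mm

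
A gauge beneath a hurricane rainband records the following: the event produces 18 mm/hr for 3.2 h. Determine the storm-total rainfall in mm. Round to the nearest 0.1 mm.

total ≈ 57.6 mm

Total = Σ Rᵢ Δtᵢ = 18 × 3.2
      = 57.6 = 57.6 mm.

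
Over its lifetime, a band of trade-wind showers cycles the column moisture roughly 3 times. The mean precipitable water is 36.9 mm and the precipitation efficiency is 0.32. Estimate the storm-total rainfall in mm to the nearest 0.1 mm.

rainfall ≈ 35.4 mm

Each cycle deposits ε × PW = 0.32 × 36.9 = 11.808 mm.
Over 3 cycles: 3 × 11.808 = 35.4 mm.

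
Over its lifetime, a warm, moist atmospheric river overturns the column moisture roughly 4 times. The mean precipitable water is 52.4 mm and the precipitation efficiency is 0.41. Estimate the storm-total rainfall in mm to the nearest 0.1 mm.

Each cycle deposits ε × PW = 0.41 × 52.4 = 21.484 mm.
Over 4 cycles: 4 × 21.484 = 85.9 mm.

rainfall ≈ 85.9 mm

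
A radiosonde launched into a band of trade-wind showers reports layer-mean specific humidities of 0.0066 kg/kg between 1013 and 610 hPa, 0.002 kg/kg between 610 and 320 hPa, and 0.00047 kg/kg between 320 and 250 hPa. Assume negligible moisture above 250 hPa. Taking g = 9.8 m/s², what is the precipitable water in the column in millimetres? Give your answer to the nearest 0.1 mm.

Precipitable water is the column-integrated vapour mass per unit area: PW = (1/g) Σ q̄ Δp, with q in kg/kg and Δp in Pa (1 kg/m² of water = 1 mm).
Layer 1013–610 hPa: Δp = 403 hPa = 40300 Pa, q̄ = 0.0066 kg/kg → 0.0066 × 40300 / 9.8 = 27.14 mm
Layer 610–320 hPa: Δp = 290 hPa = 29000 Pa, q̄ = 0.002 kg/kg → 0.002 × 29000 / 9.8 = 5.92 mm
Layer 320–250 hPa: Δp = 70 hPa = 7000 Pa, q̄ = 0.00047 kg/kg → 0.00047 × 7000 / 9.8 = 0.34 mm
PW = 27.14 + 5.92 + 0.34 = 33.40 ≈ 33.4 mm.

PW ≈ 33.4 mm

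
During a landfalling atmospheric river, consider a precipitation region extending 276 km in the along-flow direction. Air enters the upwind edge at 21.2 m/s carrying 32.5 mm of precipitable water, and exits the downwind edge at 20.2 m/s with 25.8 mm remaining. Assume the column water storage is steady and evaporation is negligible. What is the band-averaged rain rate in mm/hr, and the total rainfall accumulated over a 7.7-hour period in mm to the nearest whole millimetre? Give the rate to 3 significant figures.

R ≈ 2.19 mm/hr; total ≈ 17 mm

Column moisture flux per unit crosswind length is F = V × PW.
Inflow: F_in = 21.2 × 32.5 = 689 mm·m/s
Outflow: F_out = 20.2 × 25.8 = 521.16 mm·m/s
Steady-state rate R = (F_in − F_out)/L = (689 − 521.16) / 276000 m = 6.081e-04 mm/s.
R = 6.081e-04 × 3600 = 2.19 mm/hr.
Over 7.7 h: total = 2.19 × 7.7 = 16.863 ≈ 17 mm.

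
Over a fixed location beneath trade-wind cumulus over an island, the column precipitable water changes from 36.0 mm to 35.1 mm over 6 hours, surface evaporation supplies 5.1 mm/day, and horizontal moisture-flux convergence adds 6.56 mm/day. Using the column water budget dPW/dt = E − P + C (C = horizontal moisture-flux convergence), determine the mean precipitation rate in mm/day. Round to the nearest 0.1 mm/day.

dPW/dt = (35.1 − 36.0) mm / (6/24 day) = -3.600 mm/day.
P = E + C − dPW/dt = 5.1 + (6.56) − (-3.600) = 15.3 mm/day.

P ≈ 15.3 mm/day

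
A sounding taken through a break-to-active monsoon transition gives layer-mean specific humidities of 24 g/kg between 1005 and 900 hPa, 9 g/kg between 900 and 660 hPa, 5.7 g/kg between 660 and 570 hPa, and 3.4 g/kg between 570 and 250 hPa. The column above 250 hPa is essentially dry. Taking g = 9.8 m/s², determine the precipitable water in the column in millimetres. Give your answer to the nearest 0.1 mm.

Precipitable water is the column-integrated vapour mass per unit area: PW = (1/g) Σ q̄ Δp, with q in kg/kg and Δp in Pa (1 kg/m² of water = 1 mm).
Layer 1005–900 hPa: Δp = 105 hPa = 10500 Pa, q̄ = 0.024 kg/kg → 0.024 × 10500 / 9.8 = 25.71 mm
Layer 900–660 hPa: Δp = 240 hPa = 24000 Pa, q̄ = 0.009 kg/kg → 0.009 × 24000 / 9.8 = 22.04 mm
Layer 660–570 hPa: Δp = 90 hPa = 9000 Pa, q̄ = 0.0057 kg/kg → 0.0057 × 9000 / 9.8 = 5.23 mm
Layer 570–250 hPa: Δp = 320 hPa = 32000 Pa, q̄ = 0.0034 kg/kg → 0.0034 × 32000 / 9.8 = 11.10 mm
PW = 25.71 + 22.04 + 5.23 + 11.10 = 64.08 ≈ 64.1 mm.

PW ≈ 64.1 mm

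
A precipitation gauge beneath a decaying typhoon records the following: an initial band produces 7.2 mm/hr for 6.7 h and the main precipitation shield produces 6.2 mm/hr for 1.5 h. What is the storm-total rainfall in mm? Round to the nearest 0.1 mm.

total ≈ 57.5 mm

Total = Σ Rᵢ Δtᵢ = 7.2 × 6.7 + 6.2 × 1.5
      = 48.24 + 9.3 = 57.5 mm.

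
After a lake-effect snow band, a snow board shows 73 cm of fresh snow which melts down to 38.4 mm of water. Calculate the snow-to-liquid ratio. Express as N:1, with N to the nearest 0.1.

Ratio = snow depth / SWE = 730 mm / 38.4 mm = 19.0, i.e. 19.0:1.

ratio ≈ 19.0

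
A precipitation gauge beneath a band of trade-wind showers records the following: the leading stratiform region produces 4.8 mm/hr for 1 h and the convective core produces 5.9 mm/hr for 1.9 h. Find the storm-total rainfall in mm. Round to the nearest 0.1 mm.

total ≈ 16.0 mm

Total = Σ Rᵢ Δtᵢ = 4.8 × 1 + 5.9 × 1.9
      = 4.8 + 11.21 = 16.0 mm.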